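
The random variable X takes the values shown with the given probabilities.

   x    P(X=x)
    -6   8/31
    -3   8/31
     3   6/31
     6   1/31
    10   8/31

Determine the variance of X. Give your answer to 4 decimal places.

39.2570

E[X] = (8/31)·(-6) + (8/31)·(-3) + (6/31)·3 + (1/31)·6 + (8/31)·10 = 32/31
E[X²] = (8/31)·36 + (8/31)·9 + (6/31)·9 + (1/31)·36 + (8/31)·100 = 1250/31
Var(X) = 1250/31 − (32/31)² = 37726/961 ≈ 39.2570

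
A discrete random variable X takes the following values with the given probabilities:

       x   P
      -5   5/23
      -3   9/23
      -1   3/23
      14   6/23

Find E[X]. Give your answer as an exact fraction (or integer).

29/23

E[X] = (5/23)·(-5) + (9/23)·(-3) + (3/23)·(-1) + (6/23)·14
     = 29/23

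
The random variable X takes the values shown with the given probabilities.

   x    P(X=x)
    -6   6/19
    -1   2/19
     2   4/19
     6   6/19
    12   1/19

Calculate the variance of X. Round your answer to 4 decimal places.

E[X] = (6/19)·(-6) + (2/19)·(-1) + (4/19)·2 + (6/19)·6 + (1/19)·12 = 18/19
E[X²] = (6/19)·36 + (2/19)·1 + (4/19)·4 + (6/19)·36 + (1/19)·144 = 594/19
Var(X) = 594/19 − (18/19)² = 10962/361 ≈ 30.3657

30.3657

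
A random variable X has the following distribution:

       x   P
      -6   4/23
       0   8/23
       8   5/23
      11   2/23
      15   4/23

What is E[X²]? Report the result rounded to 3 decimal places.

69.826

E[X²] = (4/23)·36 + (8/23)·0 + (5/23)·64 + (2/23)·121 + (4/23)·225
     = 1606/23 ≈ 69.826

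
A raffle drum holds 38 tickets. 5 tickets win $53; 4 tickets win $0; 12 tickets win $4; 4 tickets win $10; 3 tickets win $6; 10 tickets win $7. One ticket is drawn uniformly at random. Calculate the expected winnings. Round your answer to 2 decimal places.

E[payout] = (5/38)·53 + (4/38)·0 + (12/38)·4 + (4/38)·10 + (3/38)·6 + (10/38)·7 = 441/38
≈ $11.61

$11.61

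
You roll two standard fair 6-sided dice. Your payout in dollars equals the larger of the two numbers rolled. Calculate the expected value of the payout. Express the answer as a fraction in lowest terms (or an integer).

161/36 dollars

Distribution of the larger of the two numbers rolled: 1 w.p. 1/36, 2 w.p. 1/12, 3 w.p. 5/36, 4 w.p. 7/36, 5 w.p. 1/4, 6 w.p. 11/36
E[payout] = (1/36)·1 + (1/12)·2 + (5/36)·3 + (7/36)·4 + (1/4)·5 + (11/36)·6 = 161/36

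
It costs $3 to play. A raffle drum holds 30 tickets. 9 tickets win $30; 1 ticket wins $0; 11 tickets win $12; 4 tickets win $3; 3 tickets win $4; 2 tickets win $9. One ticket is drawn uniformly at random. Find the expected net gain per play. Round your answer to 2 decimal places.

$11.80

E[payout] = (9/30)·30 + (1/30)·0 + (11/30)·12 + (4/30)·3 + (3/30)·4 + (2/30)·9 = 74/5
Expected profit = 74/5 − 3 = 59/5 ≈ $11.80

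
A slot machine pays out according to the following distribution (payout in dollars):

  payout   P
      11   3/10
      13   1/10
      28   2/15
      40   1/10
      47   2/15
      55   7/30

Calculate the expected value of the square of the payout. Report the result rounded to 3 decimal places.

1318.100

E[X²] = (3/10)·121 + (1/10)·169 + (2/15)·784 + (1/10)·1600 + (2/15)·2209 + (7/30)·3025
     = 13181/10 ≈ 1318.100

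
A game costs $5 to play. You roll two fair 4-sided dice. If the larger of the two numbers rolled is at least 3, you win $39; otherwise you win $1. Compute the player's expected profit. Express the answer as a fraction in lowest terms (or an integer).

E[payout] = (1/4)·1 + (3/4)·39 = 59/2
Expected profit = 59/2 − 5 = 49/2

49/2 dollars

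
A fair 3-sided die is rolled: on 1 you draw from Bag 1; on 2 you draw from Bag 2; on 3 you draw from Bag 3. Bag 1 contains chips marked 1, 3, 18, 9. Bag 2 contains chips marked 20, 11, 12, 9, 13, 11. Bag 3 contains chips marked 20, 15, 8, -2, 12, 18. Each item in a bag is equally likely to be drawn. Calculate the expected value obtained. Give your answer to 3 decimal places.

10.750

E[X | Bag 1] = (1 + 3 + 18 + 9)/4 = 31/4
E[X | Bag 2] = (20 + 11 + 12 + 9 + 13 + 11)/6 = 38/3
E[X | Bag 3] = (20 + 15 + 8 − 2 + 12 + 18)/6 = 71/6
E[X] = (1/3)·31/4 + (1/3)·38/3 + (1/3)·71/6 = 43/4 ≈ 10.750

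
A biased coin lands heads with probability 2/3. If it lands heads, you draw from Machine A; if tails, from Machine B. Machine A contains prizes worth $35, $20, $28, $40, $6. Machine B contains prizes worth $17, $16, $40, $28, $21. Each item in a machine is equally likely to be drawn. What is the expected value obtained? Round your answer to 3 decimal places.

E[X | Machine A] = (35 + 20 + 28 + 40 + 6)/5 = 129/5
E[X | Machine B] = (17 + 16 + 40 + 28 + 21)/5 = 122/5
E[X] = (2/3)·129/5 + (1/3)·122/5 = 76/3 ≈ 25.333

$25.333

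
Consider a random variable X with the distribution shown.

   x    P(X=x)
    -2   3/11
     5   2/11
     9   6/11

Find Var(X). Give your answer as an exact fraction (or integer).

2664/121

E[X] = (3/11)·(-2) + (2/11)·5 + (6/11)·9 = 58/11
E[X²] = (3/11)·4 + (2/11)·25 + (6/11)·81 = 548/11
Var(X) = 548/11 − (58/11)² = 2664/121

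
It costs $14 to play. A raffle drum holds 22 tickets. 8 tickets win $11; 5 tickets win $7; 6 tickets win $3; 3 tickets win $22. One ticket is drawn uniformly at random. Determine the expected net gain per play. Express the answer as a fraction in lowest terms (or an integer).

-101/22 dollars

E[payout] = (8/22)·11 + (5/22)·7 + (6/22)·3 + (3/22)·22 = 207/22
Expected profit = 207/22 − 14 = -101/22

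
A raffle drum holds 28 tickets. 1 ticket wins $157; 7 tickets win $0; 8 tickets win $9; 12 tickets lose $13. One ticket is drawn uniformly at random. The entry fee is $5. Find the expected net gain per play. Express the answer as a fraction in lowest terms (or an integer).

-67/28 dollars

E[payout] = (1/28)·157 + (7/28)·0 + (8/28)·9 + (12/28)·(-13) = 73/28
Expected profit = 73/28 − 5 = -67/28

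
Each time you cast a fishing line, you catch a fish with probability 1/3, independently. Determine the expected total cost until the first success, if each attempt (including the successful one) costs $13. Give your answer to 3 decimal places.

E[#attempts] = 1/p = 3; E[cost] = 13·3 = 39.
≈ 39.000

$39.000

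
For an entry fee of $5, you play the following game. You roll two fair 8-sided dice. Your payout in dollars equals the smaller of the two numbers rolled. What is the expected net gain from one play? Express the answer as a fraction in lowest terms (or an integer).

-29/16 dollars

Distribution of the smaller of the two numbers rolled: 1 w.p. 15/64, 2 w.p. 13/64, 3 w.p. 11/64, 4 w.p. 9/64, 5 w.p. 7/64, 6 w.p. 5/64, …
E[payout] = (15/64)·1 + (13/64)·2 + (11/64)·3 + (9/64)·4 + (7/64)·5 + (5/64)·6 + (3/64)·7 + (1/64)·8 = 51/16
Expected profit = 51/16 − 5 = -29/16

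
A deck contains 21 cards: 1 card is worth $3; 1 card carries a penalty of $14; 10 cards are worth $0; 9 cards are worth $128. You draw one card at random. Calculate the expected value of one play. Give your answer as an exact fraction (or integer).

163/3 dollars

E[payout] = (1/21)·3 + (1/21)·(-14) + (10/21)·0 + (9/21)·128 = 163/3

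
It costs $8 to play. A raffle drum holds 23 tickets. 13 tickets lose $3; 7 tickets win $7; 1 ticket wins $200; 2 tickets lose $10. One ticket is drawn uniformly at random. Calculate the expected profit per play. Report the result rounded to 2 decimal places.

$0.26

E[payout] = (13/23)·(-3) + (7/23)·7 + (1/23)·200 + (2/23)·(-10) = 190/23
Expected profit = 190/23 − 8 = 6/23 ≈ $0.26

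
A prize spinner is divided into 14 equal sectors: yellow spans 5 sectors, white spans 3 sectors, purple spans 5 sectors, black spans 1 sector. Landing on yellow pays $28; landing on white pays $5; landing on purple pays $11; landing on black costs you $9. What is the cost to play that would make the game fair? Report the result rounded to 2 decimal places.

E[payout] = (5/14)·28 + (3/14)·5 + (5/14)·11 + (1/14)·(-9) = 201/14
Fair fee = E[payout] = 201/14 ≈ $14.36

$14.36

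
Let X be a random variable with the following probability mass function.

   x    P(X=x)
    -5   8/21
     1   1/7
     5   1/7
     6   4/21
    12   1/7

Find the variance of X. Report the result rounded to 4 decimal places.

37.3923

E[X] = (8/21)·(-5) + (1/7)·1 + (1/7)·5 + (4/21)·6 + (1/7)·12 = 38/21
E[X²] = (8/21)·25 + (1/7)·1 + (1/7)·25 + (4/21)·36 + (1/7)·144 = 122/3
Var(X) = 122/3 − (38/21)² = 16490/441 ≈ 37.3923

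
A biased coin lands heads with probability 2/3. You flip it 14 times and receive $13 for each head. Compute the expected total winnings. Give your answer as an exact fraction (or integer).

E[#heads] = 14·2/3 = 28/3 (linearity over flips).
E[winnings] = 13·28/3 = 364/3.

364/3 dollars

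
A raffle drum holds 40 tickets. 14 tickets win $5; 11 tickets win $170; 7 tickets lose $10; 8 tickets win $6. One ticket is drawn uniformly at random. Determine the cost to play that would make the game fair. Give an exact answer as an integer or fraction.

E[payout] = (14/40)·5 + (11/40)·170 + (7/40)·(-10) + (8/40)·6 = 959/20
Fair fee = E[payout] = 959/20

959/20 dollars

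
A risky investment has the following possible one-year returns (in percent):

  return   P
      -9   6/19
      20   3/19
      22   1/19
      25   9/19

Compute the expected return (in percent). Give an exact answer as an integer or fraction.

E[X] = (6/19)·(-9) + (3/19)·20 + (1/19)·22 + (9/19)·25
     = 253/19

253/19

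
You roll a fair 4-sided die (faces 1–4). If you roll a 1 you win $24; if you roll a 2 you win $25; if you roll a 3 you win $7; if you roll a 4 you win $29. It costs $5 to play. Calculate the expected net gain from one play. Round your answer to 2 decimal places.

E[payout] = (1/4)·7 + (1/4)·24 + (1/4)·25 + (1/4)·29 = 85/4
Expected profit = 85/4 − 5 = 65/4 ≈ $16.25

$16.25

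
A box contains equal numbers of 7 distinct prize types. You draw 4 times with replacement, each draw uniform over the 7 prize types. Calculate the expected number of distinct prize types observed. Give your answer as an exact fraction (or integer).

1105/343

Let Xⱼ=1 if type j appears at least once. P(Xⱼ=1) = 1 − ((7−1)/7)^4 = 1105/2401.
E[#distinct] = 7·1105/2401 = 1105/343.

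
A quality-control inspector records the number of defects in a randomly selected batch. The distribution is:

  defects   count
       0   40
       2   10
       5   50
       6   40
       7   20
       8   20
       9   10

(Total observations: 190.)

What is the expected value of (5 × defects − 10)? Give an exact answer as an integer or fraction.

Total = 190, so P(defects=0) = 40/190, etc.
E[5x-10] = (4/19)·(-10) + (1/19)·0 + (5/19)·15 + (4/19)·20 + (2/19)·25 + (2/19)·30 + (1/19)·35
     = 260/19

260/19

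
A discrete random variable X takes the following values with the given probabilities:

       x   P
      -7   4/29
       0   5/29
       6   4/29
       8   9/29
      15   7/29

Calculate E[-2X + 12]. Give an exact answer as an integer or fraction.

E[-2x+12] = (4/29)·26 + (5/29)·12 + (4/29)·0 + (9/29)·(-4) + (7/29)·(-18)
     = 2/29

2/29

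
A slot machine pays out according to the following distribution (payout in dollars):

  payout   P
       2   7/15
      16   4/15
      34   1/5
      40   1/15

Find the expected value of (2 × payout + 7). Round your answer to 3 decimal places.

E[2x+7] = (7/15)·11 + (4/15)·39 + (1/5)·75 + (1/15)·87
     = 109/3 ≈ 36.333

36.333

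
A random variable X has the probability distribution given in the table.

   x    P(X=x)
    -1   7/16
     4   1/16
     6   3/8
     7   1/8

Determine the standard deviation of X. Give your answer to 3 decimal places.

3.526

E[X] = 47/16, E[X²] = 337/16
Var(X) = E[X²] − (E[X])² = 337/16 − 2209/256 = 3183/256
SD(X) = √(3183/256) ≈ 3.526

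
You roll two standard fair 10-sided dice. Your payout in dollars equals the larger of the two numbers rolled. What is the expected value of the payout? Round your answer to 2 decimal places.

$7.15

Distribution of the larger of the two numbers rolled: 1 w.p. 1/100, 2 w.p. 3/100, 3 w.p. 1/20, 4 w.p. 7/100, 5 w.p. 9/100, 6 w.p. 11/100, …
E[payout] = (1/100)·1 + (3/100)·2 + (1/20)·3 + (7/100)·4 + (9/100)·5 + (11/100)·6 + (13/100)·7 + (3/20)·8 + (17/100)·9 + (19/100)·10 = 143/20
≈ $7.15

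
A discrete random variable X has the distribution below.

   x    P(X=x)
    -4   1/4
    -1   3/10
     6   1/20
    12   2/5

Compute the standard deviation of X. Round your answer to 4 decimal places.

7.0185

E[X] = 19/5, E[X²] = 637/10
Var(X) = E[X²] − (E[X])² = 637/10 − 361/25 = 2463/50
SD(X) = √(2463/50) ≈ 7.0185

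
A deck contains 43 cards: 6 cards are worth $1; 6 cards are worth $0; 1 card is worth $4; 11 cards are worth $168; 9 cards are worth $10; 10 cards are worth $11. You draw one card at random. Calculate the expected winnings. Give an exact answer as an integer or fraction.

2058/43 dollars

E[payout] = (6/43)·1 + (6/43)·0 + (1/43)·4 + (11/43)·168 + (9/43)·10 + (10/43)·11 = 2058/43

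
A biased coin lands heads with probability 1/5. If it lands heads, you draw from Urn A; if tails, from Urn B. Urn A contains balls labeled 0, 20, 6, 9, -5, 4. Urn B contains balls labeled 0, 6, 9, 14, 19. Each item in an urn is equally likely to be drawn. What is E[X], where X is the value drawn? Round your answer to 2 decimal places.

E[X | Urn A] = (0 + 20 + 6 + 9 − 5 + 4)/6 = 17/3
E[X | Urn B] = (0 + 6 + 9 + 14 + 19)/5 = 48/5
E[X] = (1/5)·17/3 + (4/5)·48/5 = 661/75 ≈ 8.81

8.81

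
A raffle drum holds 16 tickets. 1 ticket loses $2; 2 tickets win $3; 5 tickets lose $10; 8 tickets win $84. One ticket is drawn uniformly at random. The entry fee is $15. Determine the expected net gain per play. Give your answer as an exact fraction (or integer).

193/8 dollars

E[payout] = (1/16)·(-2) + (2/16)·3 + (5/16)·(-10) + (8/16)·84 = 313/8
Expected profit = 313/8 − 15 = 193/8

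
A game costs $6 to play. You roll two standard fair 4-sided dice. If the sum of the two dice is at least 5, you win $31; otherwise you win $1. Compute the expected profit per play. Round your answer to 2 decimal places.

E[payout] = (3/8)·1 + (5/8)·31 = 79/4
Expected profit = 79/4 − 6 = 55/4 ≈ $13.75

$13.75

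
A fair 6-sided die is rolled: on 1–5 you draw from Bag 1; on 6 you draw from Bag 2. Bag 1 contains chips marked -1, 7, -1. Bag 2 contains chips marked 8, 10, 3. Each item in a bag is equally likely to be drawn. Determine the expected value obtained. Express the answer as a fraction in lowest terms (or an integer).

E[X | Bag 1] = (-1 + 7 − 1)/3 = 5/3
E[X | Bag 2] = (8 + 10 + 3)/3 = 7
E[X] = (5/6)·5/3 + (1/6)·7 = 23/9

23/9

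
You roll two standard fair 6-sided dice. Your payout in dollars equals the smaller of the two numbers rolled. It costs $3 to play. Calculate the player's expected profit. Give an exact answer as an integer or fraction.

Distribution of the smaller of the two numbers rolled: 1 w.p. 11/36, 2 w.p. 1/4, 3 w.p. 7/36, 4 w.p. 5/36, 5 w.p. 1/12, 6 w.p. 1/36
E[payout] = (11/36)·1 + (1/4)·2 + (7/36)·3 + (5/36)·4 + (1/12)·5 + (1/36)·6 = 91/36
Expected profit = 91/36 − 3 = -17/36

-17/36 dollars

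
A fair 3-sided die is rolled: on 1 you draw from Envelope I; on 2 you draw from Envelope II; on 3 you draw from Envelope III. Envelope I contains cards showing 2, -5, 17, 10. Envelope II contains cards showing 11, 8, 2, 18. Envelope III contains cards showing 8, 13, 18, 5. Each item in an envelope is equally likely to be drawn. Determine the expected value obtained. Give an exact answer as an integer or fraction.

107/12

E[X | Envelope I] = (2 − 5 + 17 + 10)/4 = 6
E[X | Envelope II] = (11 + 8 + 2 + 18)/4 = 39/4
E[X | Envelope III] = (8 + 13 + 18 + 5)/4 = 11
E[X] = (1/3)·6 + (1/3)·39/4 + (1/3)·11 = 107/12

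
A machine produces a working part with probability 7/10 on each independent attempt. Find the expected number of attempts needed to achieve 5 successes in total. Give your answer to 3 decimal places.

By linearity (sum of 5 independent geometric waits), E[trials] = 5/p = 5/(7/10) = 50/7.
≈ 7.143

7.143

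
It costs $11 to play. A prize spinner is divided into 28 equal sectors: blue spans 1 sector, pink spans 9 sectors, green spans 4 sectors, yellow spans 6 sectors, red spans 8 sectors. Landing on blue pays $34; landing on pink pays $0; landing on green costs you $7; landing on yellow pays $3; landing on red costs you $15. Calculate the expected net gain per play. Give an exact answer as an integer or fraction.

E[payout] = (1/28)·34 + (9/28)·0 + (4/28)·(-7) + (6/28)·3 + (8/28)·(-15) = -24/7
Expected profit = -24/7 − 11 = -101/7

-101/7 dollars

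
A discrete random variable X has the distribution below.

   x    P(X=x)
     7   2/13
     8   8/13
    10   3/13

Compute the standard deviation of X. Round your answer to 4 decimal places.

E[X] = 108/13, E[X²] = 70
Var(X) = E[X²] − (E[X])² = 70 − 11664/169 = 166/169
SD(X) = √(166/169) ≈ 0.9911

0.9911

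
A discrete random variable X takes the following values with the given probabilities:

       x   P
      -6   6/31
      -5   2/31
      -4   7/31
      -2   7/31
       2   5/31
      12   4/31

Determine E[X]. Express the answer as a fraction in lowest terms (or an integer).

-30/31

E[X] = (6/31)·(-6) + (2/31)·(-5) + (7/31)·(-4) + (7/31)·(-2) + (5/31)·2 + (4/31)·12
     = -30/31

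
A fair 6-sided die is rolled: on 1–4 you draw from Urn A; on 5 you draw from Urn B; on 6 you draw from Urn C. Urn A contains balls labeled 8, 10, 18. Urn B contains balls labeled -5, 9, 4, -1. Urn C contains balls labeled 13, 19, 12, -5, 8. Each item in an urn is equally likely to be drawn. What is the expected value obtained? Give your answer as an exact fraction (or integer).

E[X | Urn A] = (8 + 10 + 18)/3 = 12
E[X | Urn B] = (-5 + 9 + 4 − 1)/4 = 7/4
E[X | Urn C] = (13 + 19 + 12 − 5 + 8)/5 = 47/5
E[X] = (2/3)·12 + (1/6)·7/4 + (1/6)·47/5 = 1183/120

1183/120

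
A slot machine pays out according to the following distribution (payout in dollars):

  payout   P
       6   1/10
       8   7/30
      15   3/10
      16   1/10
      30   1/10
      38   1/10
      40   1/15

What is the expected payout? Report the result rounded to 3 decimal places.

E[X] = (1/10)·6 + (7/30)·8 + (3/10)·15 + (1/10)·16 + (1/10)·30 + (1/10)·38 + (1/15)·40
     = 541/30 ≈ 18.033

$18.033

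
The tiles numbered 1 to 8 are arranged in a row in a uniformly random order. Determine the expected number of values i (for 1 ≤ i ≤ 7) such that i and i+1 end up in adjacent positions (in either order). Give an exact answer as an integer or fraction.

For each i ∈ {1,…,7}, let Xᵢ = 1 if i and i+1 are adjacent. P(Xᵢ=1) = 2·(8−1)!/8! = 2/8.
By linearity, E[ΣXᵢ] = (7)·(2/8) = 7/4.

7/4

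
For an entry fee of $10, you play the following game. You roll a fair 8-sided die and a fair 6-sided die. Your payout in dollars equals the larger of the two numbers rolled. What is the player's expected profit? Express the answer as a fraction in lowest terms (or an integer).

Distribution of the larger of the two numbers rolled: 1 w.p. 1/48, 2 w.p. 1/16, 3 w.p. 5/48, 4 w.p. 7/48, 5 w.p. 3/16, 6 w.p. 11/48, …
E[payout] = (1/48)·1 + (1/16)·2 + (5/48)·3 + (7/48)·4 + (3/16)·5 + (11/48)·6 + (1/8)·7 + (1/8)·8 = 251/48
Expected profit = 251/48 − 10 = -229/48

-229/48 dollars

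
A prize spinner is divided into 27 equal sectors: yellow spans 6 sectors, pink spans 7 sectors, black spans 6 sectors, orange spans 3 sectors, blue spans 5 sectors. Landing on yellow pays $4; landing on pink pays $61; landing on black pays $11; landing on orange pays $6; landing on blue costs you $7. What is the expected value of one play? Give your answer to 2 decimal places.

E[payout] = (6/27)·4 + (7/27)·61 + (6/27)·11 + (3/27)·6 + (5/27)·(-7) = 500/27
≈ $18.52

$18.52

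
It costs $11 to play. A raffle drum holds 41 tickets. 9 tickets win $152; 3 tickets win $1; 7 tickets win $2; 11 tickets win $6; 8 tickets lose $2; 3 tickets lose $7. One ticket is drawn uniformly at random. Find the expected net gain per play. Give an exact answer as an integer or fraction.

963/41 dollars

E[payout] = (9/41)·152 + (3/41)·1 + (7/41)·2 + (11/41)·6 + (8/41)·(-2) + (3/41)·(-7) = 1414/41
Expected profit = 1414/41 − 11 = 963/41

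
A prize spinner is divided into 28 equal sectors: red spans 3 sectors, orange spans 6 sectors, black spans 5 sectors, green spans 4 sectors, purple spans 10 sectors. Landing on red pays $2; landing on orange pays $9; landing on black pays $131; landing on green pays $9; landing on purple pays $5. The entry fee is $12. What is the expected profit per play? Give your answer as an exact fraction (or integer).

465/28 dollars

E[payout] = (3/28)·2 + (6/28)·9 + (5/28)·131 + (4/28)·9 + (10/28)·5 = 801/28
Expected profit = 801/28 − 12 = 465/28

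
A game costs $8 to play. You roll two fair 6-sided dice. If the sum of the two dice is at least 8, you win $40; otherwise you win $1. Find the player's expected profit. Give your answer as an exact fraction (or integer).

E[payout] = (7/12)·1 + (5/12)·40 = 69/4
Expected profit = 69/4 − 8 = 37/4

37/4 dollars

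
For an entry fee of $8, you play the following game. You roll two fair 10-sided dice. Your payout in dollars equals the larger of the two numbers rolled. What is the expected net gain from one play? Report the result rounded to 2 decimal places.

Distribution of the larger of the two numbers rolled: 1 w.p. 1/100, 2 w.p. 3/100, 3 w.p. 1/20, 4 w.p. 7/100, 5 w.p. 9/100, 6 w.p. 11/100, …
E[payout] = (1/100)·1 + (3/100)·2 + (1/20)·3 + (7/100)·4 + (9/100)·5 + (11/100)·6 + (13/100)·7 + (3/20)·8 + (17/100)·9 + (19/100)·10 = 143/20
Expected profit = 143/20 − 8 = -17/20 ≈ -$0.85

-$0.85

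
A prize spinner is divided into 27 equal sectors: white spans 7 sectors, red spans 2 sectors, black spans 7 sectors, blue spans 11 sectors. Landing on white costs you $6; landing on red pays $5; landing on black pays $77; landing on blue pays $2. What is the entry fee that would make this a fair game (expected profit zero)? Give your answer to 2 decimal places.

$19.59

E[payout] = (7/27)·(-6) + (2/27)·5 + (7/27)·77 + (11/27)·2 = 529/27
Fair fee = E[payout] = 529/27 ≈ $19.59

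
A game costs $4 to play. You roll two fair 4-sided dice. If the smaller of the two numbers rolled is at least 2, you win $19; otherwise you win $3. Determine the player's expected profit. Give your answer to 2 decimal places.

E[payout] = (7/16)·3 + (9/16)·19 = 12
Expected profit = 12 − 4 = 8 ≈ $8.00

$8.00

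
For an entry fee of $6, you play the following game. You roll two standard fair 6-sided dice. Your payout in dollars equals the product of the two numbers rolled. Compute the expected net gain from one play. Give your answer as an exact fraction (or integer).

Distribution of the product of the two numbers rolled: 1 w.p. 1/36, 2 w.p. 1/18, 3 w.p. 1/18, 4 w.p. 1/12, 5 w.p. 1/18, 6 w.p. 1/9, …
E[payout] = (1/36)·1 + (1/18)·2 + (1/18)·3 + (1/12)·4 + (1/18)·5 + (1/9)·6 + (1/18)·8 + (1/36)·9 + (1/18)·10 + (1/9)·12 + (1/18)·15 + (1/36)·16 + (1/18)·18 + (1/18)·20 + (1/18)·24 + (1/36)·25 + (1/18)·30 + (1/36)·36 = 49/4
Expected profit = 49/4 − 6 = 25/4

25/4 dollars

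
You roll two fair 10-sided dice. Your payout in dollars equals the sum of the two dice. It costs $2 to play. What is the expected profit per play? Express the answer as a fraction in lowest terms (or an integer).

Distribution of the sum of the two dice: 2 w.p. 1/100, 3 w.p. 1/50, 4 w.p. 3/100, 5 w.p. 1/25, 6 w.p. 1/20, 7 w.p. 3/50, …
E[payout] = (1/100)·2 + (1/50)·3 + (3/100)·4 + (1/25)·5 + (1/20)·6 + (3/50)·7 + (7/100)·8 + (2/25)·9 + (9/100)·10 + (1/10)·11 + (9/100)·12 + (2/25)·13 + (7/100)·14 + (3/50)·15 + (1/20)·16 + (1/25)·17 + (3/100)·18 + (1/50)·19 + (1/100)·20 = 11
Expected profit = 11 − 2 = 9

$9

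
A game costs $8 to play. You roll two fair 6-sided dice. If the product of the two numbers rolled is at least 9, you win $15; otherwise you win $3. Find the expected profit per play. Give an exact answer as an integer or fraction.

5/3 dollars

E[payout] = (4/9)·3 + (5/9)·15 = 29/3
Expected profit = 29/3 − 8 = 5/3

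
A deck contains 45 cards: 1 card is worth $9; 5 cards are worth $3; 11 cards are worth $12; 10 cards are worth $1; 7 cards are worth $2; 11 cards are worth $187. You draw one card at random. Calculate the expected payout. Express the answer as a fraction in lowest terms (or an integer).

2237/45 dollars

E[payout] = (1/45)·9 + (5/45)·3 + (11/45)·12 + (10/45)·1 + (7/45)·2 + (11/45)·187 = 2237/45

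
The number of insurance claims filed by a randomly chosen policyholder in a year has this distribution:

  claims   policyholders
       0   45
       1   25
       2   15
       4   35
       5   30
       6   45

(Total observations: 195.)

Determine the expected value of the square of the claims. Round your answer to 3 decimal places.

15.462

Total = 195, so P(claims=0) = 45/195, etc.
E[X²] = (3/13)·0 + (5/39)·1 + (1/13)·4 + (7/39)·16 + (2/13)·25 + (3/13)·36
     = 201/13 ≈ 15.462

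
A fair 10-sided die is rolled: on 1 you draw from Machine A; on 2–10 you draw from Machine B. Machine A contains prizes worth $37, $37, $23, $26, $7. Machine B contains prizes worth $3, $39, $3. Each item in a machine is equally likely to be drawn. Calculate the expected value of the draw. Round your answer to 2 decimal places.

E[X | Machine A] = (37 + 37 + 23 + 26 + 7)/5 = 26
E[X | Machine B] = (3 + 39 + 3)/3 = 15
E[X] = (1/10)·26 + (9/10)·15 = 161/10 ≈ 16.10

$16.10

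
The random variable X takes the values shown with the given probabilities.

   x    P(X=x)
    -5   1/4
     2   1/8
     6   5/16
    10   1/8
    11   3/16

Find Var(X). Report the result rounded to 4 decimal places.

35.6523

E[X] = (1/4)·(-5) + (1/8)·2 + (5/16)·6 + (1/8)·10 + (3/16)·11 = 67/16
E[X²] = (1/4)·25 + (1/8)·4 + (5/16)·36 + (1/8)·100 + (3/16)·121 = 851/16
Var(X) = 851/16 − (67/16)² = 9127/256 ≈ 35.6523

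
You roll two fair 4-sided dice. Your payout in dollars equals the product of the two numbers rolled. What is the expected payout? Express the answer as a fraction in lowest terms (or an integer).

Distribution of the product of the two numbers rolled: 1 w.p. 1/16, 2 w.p. 1/8, 3 w.p. 1/8, 4 w.p. 3/16, 6 w.p. 1/8, 8 w.p. 1/8, …
E[payout] = (1/16)·1 + (1/8)·2 + (1/8)·3 + (3/16)·4 + (1/8)·6 + (1/8)·8 + (1/16)·9 + (1/8)·12 + (1/16)·16 = 25/4

25/4 dollars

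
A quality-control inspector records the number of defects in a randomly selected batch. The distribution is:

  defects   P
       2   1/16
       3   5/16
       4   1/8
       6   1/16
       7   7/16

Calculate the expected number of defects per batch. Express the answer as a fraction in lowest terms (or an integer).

E[X] = (1/16)·2 + (5/16)·3 + (1/8)·4 + (1/16)·6 + (7/16)·7
     = 5

5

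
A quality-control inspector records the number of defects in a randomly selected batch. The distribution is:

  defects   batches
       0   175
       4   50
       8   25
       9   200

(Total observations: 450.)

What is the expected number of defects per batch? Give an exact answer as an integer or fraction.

44/9

Total = 450, so P(defects=0) = 175/450, etc.
E[X] = (7/18)·0 + (1/9)·4 + (1/18)·8 + (4/9)·9
     = 44/9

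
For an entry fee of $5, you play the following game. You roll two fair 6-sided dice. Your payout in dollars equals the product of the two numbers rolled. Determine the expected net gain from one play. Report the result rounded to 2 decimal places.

Distribution of the product of the two numbers rolled: 1 w.p. 1/36, 2 w.p. 1/18, 3 w.p. 1/18, 4 w.p. 1/12, 5 w.p. 1/18, 6 w.p. 1/9, …
E[payout] = (1/36)·1 + (1/18)·2 + (1/18)·3 + (1/12)·4 + (1/18)·5 + (1/9)·6 + (1/18)·8 + (1/36)·9 + (1/18)·10 + (1/9)·12 + (1/18)·15 + (1/36)·16 + (1/18)·18 + (1/18)·20 + (1/18)·24 + (1/36)·25 + (1/18)·30 + (1/36)·36 = 49/4
Expected profit = 49/4 − 5 = 29/4 ≈ $7.25

$7.25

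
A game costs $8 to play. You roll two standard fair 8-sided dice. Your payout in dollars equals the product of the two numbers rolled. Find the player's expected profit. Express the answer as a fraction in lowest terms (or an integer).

Distribution of the product of the two numbers rolled: 1 w.p. 1/64, 2 w.p. 1/32, 3 w.p. 1/32, 4 w.p. 3/64, 5 w.p. 1/32, 6 w.p. 1/16, …
E[payout] = (1/64)·1 + (1/32)·2 + (1/32)·3 + (3/64)·4 + (1/32)·5 + (1/16)·6 + (1/32)·7 + (1/16)·8 + (1/64)·9 + (1/32)·10 + (1/16)·12 + (1/32)·14 + (1/32)·15 + (3/64)·16 + (1/32)·18 + (1/32)·20 + (1/32)·21 + (1/16)·24 + (1/64)·25 + (1/32)·28 + (1/32)·30 + (1/32)·32 + (1/32)·35 + (1/64)·36 + (1/32)·40 + (1/32)·42 + (1/32)·48 + (1/64)·49 + (1/32)·56 + (1/64)·64 = 81/4
Expected profit = 81/4 − 8 = 49/4

49/4 dollars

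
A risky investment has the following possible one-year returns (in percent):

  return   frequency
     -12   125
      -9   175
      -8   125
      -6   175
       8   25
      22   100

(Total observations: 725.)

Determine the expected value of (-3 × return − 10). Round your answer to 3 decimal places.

Total = 725, so P(return=-12) = 125/725, etc.
E[-3x-10] = (5/29)·26 + (7/29)·17 + (5/29)·14 + (7/29)·8 + (1/29)·(-34) + (4/29)·(-76)
     = 37/29 ≈ 1.276

1.276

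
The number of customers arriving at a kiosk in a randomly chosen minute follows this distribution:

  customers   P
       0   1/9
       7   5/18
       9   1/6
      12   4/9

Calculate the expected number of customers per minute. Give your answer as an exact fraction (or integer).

79/9

E[X] = (1/9)·0 + (5/18)·7 + (1/6)·9 + (4/9)·12
     = 79/9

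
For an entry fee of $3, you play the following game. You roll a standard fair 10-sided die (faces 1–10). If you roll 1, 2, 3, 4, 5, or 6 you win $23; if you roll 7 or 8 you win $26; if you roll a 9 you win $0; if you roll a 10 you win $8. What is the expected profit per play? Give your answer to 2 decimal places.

E[payout] = (1/10)·0 + (1/10)·8 + (3/5)·23 + (1/5)·26 = 99/5
Expected profit = 99/5 − 3 = 84/5 ≈ $16.80

$16.80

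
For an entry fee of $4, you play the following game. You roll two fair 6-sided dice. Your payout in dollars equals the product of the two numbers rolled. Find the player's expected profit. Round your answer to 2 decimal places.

Distribution of the product of the two numbers rolled: 1 w.p. 1/36, 2 w.p. 1/18, 3 w.p. 1/18, 4 w.p. 1/12, 5 w.p. 1/18, 6 w.p. 1/9, …
E[payout] = (1/36)·1 + (1/18)·2 + (1/18)·3 + (1/12)·4 + (1/18)·5 + (1/9)·6 + (1/18)·8 + (1/36)·9 + (1/18)·10 + (1/9)·12 + (1/18)·15 + (1/36)·16 + (1/18)·18 + (1/18)·20 + (1/18)·24 + (1/36)·25 + (1/18)·30 + (1/36)·36 = 49/4
Expected profit = 49/4 − 4 = 33/4 ≈ $8.25

$8.25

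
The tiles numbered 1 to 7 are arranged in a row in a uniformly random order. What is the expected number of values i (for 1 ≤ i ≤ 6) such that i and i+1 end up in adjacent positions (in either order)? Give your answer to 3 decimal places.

For each i ∈ {1,…,6}, let Xᵢ = 1 if i and i+1 are adjacent. P(Xᵢ=1) = 2·(7−1)!/7! = 2/7.
By linearity, E[ΣXᵢ] = (6)·(2/7) = 12/7.
≈ 1.714

1.714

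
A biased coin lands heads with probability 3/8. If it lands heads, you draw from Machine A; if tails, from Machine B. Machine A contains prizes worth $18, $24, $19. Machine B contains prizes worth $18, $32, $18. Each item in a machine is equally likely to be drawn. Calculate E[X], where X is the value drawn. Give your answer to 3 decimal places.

E[X | Machine A] = (18 + 24 + 19)/3 = 61/3
E[X | Machine B] = (18 + 32 + 18)/3 = 68/3
E[X] = (3/8)·61/3 + (5/8)·68/3 = 523/24 ≈ 21.792

$21.792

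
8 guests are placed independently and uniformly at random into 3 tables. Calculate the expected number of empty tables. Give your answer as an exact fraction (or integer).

256/2187

Let Xⱼ=1 if table j is empty. P(Xⱼ=1) = ((3-1)/3)^8 = 256/6561.
By linearity, E[#empty] = 3·256/6561 = 256/2187.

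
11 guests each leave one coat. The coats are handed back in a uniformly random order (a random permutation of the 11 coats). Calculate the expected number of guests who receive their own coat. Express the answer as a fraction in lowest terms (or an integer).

1

Let Xᵢ = 1 if person i gets their own coat. For each i, P(Xᵢ=1) = 1/11.
By linearity of expectation, E[X₁+…+X_11] = 11·(1/11) = 1.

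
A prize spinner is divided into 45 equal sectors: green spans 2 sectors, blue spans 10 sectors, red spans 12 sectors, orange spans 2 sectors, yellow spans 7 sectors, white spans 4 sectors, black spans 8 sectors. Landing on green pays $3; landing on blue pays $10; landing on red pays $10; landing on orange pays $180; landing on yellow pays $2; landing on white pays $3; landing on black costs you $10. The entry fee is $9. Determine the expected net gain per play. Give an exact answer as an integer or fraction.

E[payout] = (2/45)·3 + (10/45)·10 + (12/45)·10 + (2/45)·180 + (7/45)·2 + (4/45)·3 + (8/45)·(-10) = 532/45
Expected profit = 532/45 − 9 = 127/45

127/45 dollars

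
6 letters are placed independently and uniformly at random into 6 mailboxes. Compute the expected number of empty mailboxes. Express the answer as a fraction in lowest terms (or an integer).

Let Xⱼ=1 if mailbox j is empty. P(Xⱼ=1) = ((6-1)/6)^6 = 15625/46656.
By linearity, E[#empty] = 6·15625/46656 = 15625/7776.

15625/7776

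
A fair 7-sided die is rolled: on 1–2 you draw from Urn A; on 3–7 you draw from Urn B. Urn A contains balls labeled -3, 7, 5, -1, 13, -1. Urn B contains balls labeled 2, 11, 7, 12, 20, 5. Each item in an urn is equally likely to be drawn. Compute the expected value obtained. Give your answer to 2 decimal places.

E[X | Urn A] = (-3 + 7 + 5 − 1 + 13 − 1)/6 = 10/3
E[X | Urn B] = (2 + 11 + 7 + 12 + 20 + 5)/6 = 19/2
E[X] = (2/7)·10/3 + (5/7)·19/2 = 325/42 ≈ 7.74

7.74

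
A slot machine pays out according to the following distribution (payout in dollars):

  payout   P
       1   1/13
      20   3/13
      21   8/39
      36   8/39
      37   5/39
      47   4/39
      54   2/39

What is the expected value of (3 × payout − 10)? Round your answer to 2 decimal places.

E[3x-10] = (1/13)·(-7) + (3/13)·50 + (8/39)·53 + (8/39)·98 + (5/39)·101 + (4/39)·131 + (2/39)·152
     = 990/13 ≈ 76.15

76.15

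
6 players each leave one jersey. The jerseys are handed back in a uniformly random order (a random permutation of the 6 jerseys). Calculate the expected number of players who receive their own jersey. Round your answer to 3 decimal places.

1.000

Let Xᵢ = 1 if person i gets their own jersey. For each i, P(Xᵢ=1) = 1/6.
By linearity of expectation, E[X₁+…+X_6] = 6·(1/6) = 1.
≈ 1.000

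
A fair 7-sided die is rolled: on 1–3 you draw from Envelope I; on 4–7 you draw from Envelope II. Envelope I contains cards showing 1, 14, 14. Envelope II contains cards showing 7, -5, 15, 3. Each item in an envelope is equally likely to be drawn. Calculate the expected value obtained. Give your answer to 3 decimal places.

E[X | Envelope I] = (1 + 14 + 14)/3 = 29/3
E[X | Envelope II] = (7 − 5 + 15 + 3)/4 = 5
E[X] = (3/7)·29/3 + (4/7)·5 = 7 ≈ 7.000

7.000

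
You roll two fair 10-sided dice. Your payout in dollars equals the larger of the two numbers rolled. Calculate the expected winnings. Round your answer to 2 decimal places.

$7.15

Distribution of the larger of the two numbers rolled: 1 w.p. 1/100, 2 w.p. 3/100, 3 w.p. 1/20, 4 w.p. 7/100, 5 w.p. 9/100, 6 w.p. 11/100, …
E[payout] = (1/100)·1 + (3/100)·2 + (1/20)·3 + (7/100)·4 + (9/100)·5 + (11/100)·6 + (13/100)·7 + (3/20)·8 + (17/100)·9 + (19/100)·10 = 143/20
≈ $7.15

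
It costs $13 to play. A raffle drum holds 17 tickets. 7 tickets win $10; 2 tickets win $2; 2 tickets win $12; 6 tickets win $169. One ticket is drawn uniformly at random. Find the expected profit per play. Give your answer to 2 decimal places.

E[payout] = (7/17)·10 + (2/17)·2 + (2/17)·12 + (6/17)·169 = 1112/17
Expected profit = 1112/17 − 13 = 891/17 ≈ $52.41

$52.41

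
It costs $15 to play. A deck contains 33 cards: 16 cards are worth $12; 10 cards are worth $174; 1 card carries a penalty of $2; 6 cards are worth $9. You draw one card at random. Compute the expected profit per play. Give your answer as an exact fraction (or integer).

E[payout] = (16/33)·12 + (10/33)·174 + (1/33)·(-2) + (6/33)·9 = 1984/33
Expected profit = 1984/33 − 15 = 1489/33

1489/33 dollars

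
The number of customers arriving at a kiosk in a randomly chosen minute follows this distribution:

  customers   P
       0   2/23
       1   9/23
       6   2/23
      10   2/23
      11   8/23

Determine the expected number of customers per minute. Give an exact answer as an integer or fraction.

E[X] = (2/23)·0 + (9/23)·1 + (2/23)·6 + (2/23)·10 + (8/23)·11
     = 129/23

129/23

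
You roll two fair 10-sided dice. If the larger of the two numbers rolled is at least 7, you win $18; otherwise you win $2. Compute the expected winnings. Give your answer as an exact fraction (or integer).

306/25 dollars

E[payout] = (9/25)·2 + (16/25)·18 = 306/25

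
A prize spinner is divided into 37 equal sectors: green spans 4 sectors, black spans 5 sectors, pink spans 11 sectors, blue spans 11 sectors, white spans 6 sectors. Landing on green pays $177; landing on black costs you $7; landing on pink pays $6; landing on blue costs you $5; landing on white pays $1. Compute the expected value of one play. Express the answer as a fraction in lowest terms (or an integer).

E[payout] = (4/37)·177 + (5/37)·(-7) + (11/37)·6 + (11/37)·(-5) + (6/37)·1 = 690/37

690/37 dollars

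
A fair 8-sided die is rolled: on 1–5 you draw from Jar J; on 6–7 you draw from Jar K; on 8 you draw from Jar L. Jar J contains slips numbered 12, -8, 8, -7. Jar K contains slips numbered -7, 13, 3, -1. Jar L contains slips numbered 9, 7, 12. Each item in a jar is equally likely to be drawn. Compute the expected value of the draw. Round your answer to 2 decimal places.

2.45

E[X | Jar J] = (12 − 8 + 8 − 7)/4 = 5/4
E[X | Jar K] = (-7 + 13 + 3 − 1)/4 = 2
E[X | Jar L] = (9 + 7 + 12)/3 = 28/3
E[X] = (5/8)·5/4 + (1/4)·2 + (1/8)·28/3 = 235/96 ≈ 2.45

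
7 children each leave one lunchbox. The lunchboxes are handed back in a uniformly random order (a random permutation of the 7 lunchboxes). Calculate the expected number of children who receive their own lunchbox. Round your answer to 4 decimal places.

1.0000

Let Xᵢ = 1 if person i gets their own lunchbox. For each i, P(Xᵢ=1) = 1/7.
By linearity of expectation, E[X₁+…+X_7] = 7·(1/7) = 1.
≈ 1.0000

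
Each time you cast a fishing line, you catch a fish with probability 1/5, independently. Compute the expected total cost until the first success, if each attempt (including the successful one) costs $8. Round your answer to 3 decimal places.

$40.000

E[#attempts] = 1/p = 5; E[cost] = 8·5 = 40.
≈ 40.000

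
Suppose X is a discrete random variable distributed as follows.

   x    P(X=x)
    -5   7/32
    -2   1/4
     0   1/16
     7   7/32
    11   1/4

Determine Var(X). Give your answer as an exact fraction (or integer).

10295/256

E[X] = (7/32)·(-5) + (1/4)·(-2) + (1/16)·0 + (7/32)·7 + (1/4)·11 = 43/16
E[X²] = (7/32)·25 + (1/4)·4 + (1/16)·0 + (7/32)·49 + (1/4)·121 = 759/16
Var(X) = 759/16 − (43/16)² = 10295/256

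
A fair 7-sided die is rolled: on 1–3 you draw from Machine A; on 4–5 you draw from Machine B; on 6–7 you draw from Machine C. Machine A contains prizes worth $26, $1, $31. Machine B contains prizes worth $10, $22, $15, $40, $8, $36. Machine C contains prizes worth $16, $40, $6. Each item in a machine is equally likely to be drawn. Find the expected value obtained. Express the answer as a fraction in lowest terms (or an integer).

143/7 dollars

E[X | Machine A] = (26 + 1 + 31)/3 = 58/3
E[X | Machine B] = (10 + 22 + 15 + 40 + 8 + 36)/6 = 131/6
E[X | Machine C] = (16 + 40 + 6)/3 = 62/3
E[X] = (3/7)·58/3 + (2/7)·131/6 + (2/7)·62/3 = 143/7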